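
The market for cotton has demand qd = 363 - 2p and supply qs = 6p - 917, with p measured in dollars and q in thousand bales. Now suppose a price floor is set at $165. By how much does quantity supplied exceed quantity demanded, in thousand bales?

Without the control the market clears where 363 - 2p = 6p - 917, i.e. p* = 160 and q* = 43.
The floor of 165 is above the equilibrium price 160, so it binds.
At p = 165: qd = 363 - 2·165 = 33 and qs = 6·165 - 917 = 73.
Surplus = qs - qd = 73 - 33 = 40.

40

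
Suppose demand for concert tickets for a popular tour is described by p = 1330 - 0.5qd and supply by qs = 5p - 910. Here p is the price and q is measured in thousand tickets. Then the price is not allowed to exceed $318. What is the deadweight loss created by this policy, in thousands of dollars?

322560

Rearranging demand gives qd = 2660 - 2p. Equilibrium: 2660 - 2p = 5p - 910, so 3570 = 7p and p* = 510, q* = 1640.
Since 318 < 510, the ceiling is binding.
At p = 318: qd = 2660 - 2·318 = 2024 and qs = 5·318 - 910 = 680.
Quantity traded falls to 680. At q = 680 the demand price is (2660 - 680)/2 = 990 and the supply price is (910 + 680)/5 = 318.
Deadweight loss = ½ · (990 - 318) · (1640 - 680) = ½ · 672 · 960 = 322560.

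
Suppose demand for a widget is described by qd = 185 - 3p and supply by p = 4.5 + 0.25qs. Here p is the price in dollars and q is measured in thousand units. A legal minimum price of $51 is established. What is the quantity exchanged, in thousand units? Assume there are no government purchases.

32

Rearranging supply gives qs = 4p - 18. Setting quantity demanded equal to quantity supplied, 185 - 3p = 4p - 18, gives p* = 29 and q* = 98.
Since 51 > 29, the floor is binding.
At p = 51: qd = 185 - 3·51 = 32 and qs = 4·51 - 18 = 186.
The quantity actually transacted is the short side, demand: 32.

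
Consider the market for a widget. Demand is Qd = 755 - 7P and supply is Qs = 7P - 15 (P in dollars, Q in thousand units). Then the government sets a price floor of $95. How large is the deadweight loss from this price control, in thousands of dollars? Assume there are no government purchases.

Without the control the market clears where 755 - 7P = 7P - 15, i.e. P* = 55 and Q* = 370.
The floor of 95 is above the equilibrium price 55, so it binds.
At P = 95: Qd = 755 - 7·95 = 90 and Qs = 7·95 - 15 = 650.
Quantity traded falls to 90. At Q = 90 the demand price is (755 - 90)/7 = 95 and the supply price is (15 + 90)/7 = 15.
Deadweight loss = ½ · (95 - 15) · (370 - 90) = ½ · 80 · 280 = 11200.

11200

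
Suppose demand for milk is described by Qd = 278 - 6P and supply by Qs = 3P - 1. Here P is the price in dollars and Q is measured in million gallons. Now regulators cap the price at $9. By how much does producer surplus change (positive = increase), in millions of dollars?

Setting quantity demanded equal to quantity supplied, 278 - 6P = 3P - 1, gives P* = 31 and Q* = 92.
Because the ceiling (9) lies below the market-clearing price, it is binding.
At P = 9: Qd = 278 - 6·9 = 224 and Qs = 3·9 - 1 = 26.
Producer surplus without the control is ½ · (31 - 1/3) · 92 = 4232/3.
With the ceiling, producers sell 26 units at 9, so PS = ½ · (9 - 1/3) · 26 = 338/3.
Change in producer surplus = 338/3 - 4232/3 = -1298.

-1298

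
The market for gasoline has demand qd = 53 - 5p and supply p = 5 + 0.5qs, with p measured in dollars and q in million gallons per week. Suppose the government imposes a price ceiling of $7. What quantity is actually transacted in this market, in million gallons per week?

Rearranging supply gives qs = 2p - 10. Without the control the market clears where 53 - 5p = 2p - 10, i.e. p* = 9 and q* = 8.
Because the ceiling (7) lies below the market-clearing price, it is binding.
At p = 7: qd = 53 - 5·7 = 18 and qs = 2·7 - 10 = 4.
The quantity actually transacted is the short side, supply: 4.

4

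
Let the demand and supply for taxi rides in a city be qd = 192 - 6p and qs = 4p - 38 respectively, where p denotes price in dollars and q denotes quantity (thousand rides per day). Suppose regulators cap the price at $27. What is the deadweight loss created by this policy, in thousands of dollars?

Setting quantity demanded equal to quantity supplied, 192 - 6p = 4p - 38, gives p* = 23 and q* = 54.
Since 27 is above p* = 23, the ceiling does not bind and the free-market outcome prevails.
Since the control does not bind, no trades are prevented and deadweight loss is zero.

0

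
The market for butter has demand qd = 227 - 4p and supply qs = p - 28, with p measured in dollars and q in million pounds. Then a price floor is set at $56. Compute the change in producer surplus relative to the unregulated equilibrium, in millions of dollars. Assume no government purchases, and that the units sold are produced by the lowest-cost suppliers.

-185

Setting quantity demanded equal to quantity supplied, 227 - 4p = p - 28, gives p* = 51 and q* = 23.
Because the floor (56) lies above the market-clearing price, it is binding.
At p = 56: qd = 227 - 4·56 = 3 and qs = 56 - 28 = 28.
Producer surplus without the control is ½ · (51 - 28) · 23 = 264.5.
With the floor, 3 units are sold at 56. The supply price at q = 3 is 31, so PS = ½ · [(56 - 28) + (56 - 31)] · 3 = 79.5.
Change in producer surplus = 79.5 - 264.5 = -185.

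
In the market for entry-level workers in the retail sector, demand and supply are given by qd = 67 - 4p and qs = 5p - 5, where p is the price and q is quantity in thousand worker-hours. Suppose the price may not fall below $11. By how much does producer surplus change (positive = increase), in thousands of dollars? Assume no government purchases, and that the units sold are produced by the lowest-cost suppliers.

54.6

Setting quantity demanded equal to quantity supplied, 67 - 4p = 5p - 5, gives p* = 8 and q* = 35.
Since 11 > 8, the floor is binding.
At p = 11: qd = 67 - 4·11 = 23 and qs = 5·11 - 5 = 50.
Producer surplus without the control is ½ · (8 - 1) · 35 = 122.5.
With the floor, 23 units are sold at 11. The supply price at q = 23 is 5.6, so PS = ½ · [(11 - 1) + (11 - 5.6)] · 23 = 177.1.
Change in producer surplus = 177.1 - 122.5 = 54.6.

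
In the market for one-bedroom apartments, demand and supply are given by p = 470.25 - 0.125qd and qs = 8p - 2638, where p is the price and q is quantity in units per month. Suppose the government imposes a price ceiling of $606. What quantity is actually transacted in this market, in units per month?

Rearranging demand gives qd = 3762 - 8p. Equilibrium: 3762 - 8p = 8p - 2638, so 6400 = 16p and p* = 400, q* = 562.
The ceiling of 606 is above the equilibrium price 400, so it is not binding; the market clears at p* = 400, q* = 562.

562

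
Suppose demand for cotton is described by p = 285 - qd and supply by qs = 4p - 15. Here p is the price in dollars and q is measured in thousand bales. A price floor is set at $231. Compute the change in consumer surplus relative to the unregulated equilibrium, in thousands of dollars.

-23854.5

Rearranging demand gives qd = 285 - p. Equilibrium: 285 - p = 4p - 15, so 300 = 5p and p* = 60, q* = 225.
Since 231 > 60, the floor is binding.
At p = 231: qd = 285 - 231 = 54 and qs = 4·231 - 15 = 909.
Consumer surplus without the control is ½ · (285 - 60) · 225 = 25312.5.
With the floor, consumers buy 54 units at 231, so CS = ½ · (285 - 231) · 54 = 1458.
Change in consumer surplus = 1458 - 25312.5 = -23854.5.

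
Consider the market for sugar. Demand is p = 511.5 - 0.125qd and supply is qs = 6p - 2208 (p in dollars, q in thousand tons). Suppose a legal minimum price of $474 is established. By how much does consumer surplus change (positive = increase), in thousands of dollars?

-9504

Rearranging demand gives qd = 4092 - 8p. Without the control the market clears where 4092 - 8p = 6p - 2208, i.e. p* = 450 and q* = 492.
Since 474 > 450, the floor is binding.
At p = 474: qd = 4092 - 8·474 = 300 and qs = 6·474 - 2208 = 636.
Consumer surplus without the control is ½ · (511.5 - 450) · 492 = 15129.
With the floor, consumers buy 300 units at 474, so CS = ½ · (511.5 - 474) · 300 = 5625.
Change in consumer surplus = 5625 - 15129 = -9504.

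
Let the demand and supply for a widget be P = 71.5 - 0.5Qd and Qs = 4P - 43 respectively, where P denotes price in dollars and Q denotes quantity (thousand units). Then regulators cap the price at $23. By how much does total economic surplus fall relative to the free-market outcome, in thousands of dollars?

384

Rearranging demand gives Qd = 143 - 2P. Equilibrium: 143 - 2P = 4P - 43, so 186 = 6P and P* = 31, Q* = 81.
Since 23 < 31, the ceiling is binding.
At P = 23: Qd = 143 - 2·23 = 97 and Qs = 4·23 - 43 = 49.
Quantity traded falls to 49. At Q = 49 the demand price is (143 - 49)/2 = 47 and the supply price is (43 + 49)/4 = 23.
Deadweight loss = ½ · (47 - 23) · (81 - 49) = ½ · 24 · 32 = 384.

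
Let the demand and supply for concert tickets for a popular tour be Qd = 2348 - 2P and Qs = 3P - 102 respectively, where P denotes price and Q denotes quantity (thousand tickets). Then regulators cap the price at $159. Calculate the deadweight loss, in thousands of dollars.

Setting quantity demanded equal to quantity supplied, 2348 - 2P = 3P - 102, gives P* = 490 and Q* = 1368.
Because the ceiling (159) lies below the market-clearing price, it is binding.
At P = 159: Qd = 2348 - 2·159 = 2030 and Qs = 3·159 - 102 = 375.
Quantity traded falls to 375. At Q = 375 the demand price is (2348 - 375)/2 = 986.5 and the supply price is (102 + 375)/3 = 159.
Deadweight loss = ½ · (986.5 - 159) · (1368 - 375) = ½ · 827.5 · 993 = 410853.75.

410853.75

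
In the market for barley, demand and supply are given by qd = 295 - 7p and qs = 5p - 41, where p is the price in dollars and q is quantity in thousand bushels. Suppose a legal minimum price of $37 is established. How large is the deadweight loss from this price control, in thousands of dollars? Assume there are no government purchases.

In a free market, 295 - 7p = 5p - 41 gives the equilibrium p* = 28, q* = 99.
Because the floor (37) lies above the market-clearing price, it is binding.
At p = 37: qd = 295 - 7·37 = 36 and qs = 5·37 - 41 = 144.
Quantity traded falls to 36. At q = 36 the demand price is (295 - 36)/7 = 37 and the supply price is (41 + 36)/5 = 15.4.
Deadweight loss = ½ · (37 - 15.4) · (99 - 36) = ½ · 21.6 · 63 = 680.4.

680.4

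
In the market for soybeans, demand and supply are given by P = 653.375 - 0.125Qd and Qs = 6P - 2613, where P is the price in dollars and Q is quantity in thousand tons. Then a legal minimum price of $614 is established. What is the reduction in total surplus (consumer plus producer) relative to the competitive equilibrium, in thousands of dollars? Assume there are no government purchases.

27216

Rearranging demand gives Qd = 5227 - 8P. Without the control the market clears where 5227 - 8P = 6P - 2613, i.e. P* = 560 and Q* = 747.
The floor of 614 is above the equilibrium price 560, so it binds.
At P = 614: Qd = 5227 - 8·614 = 315 and Qs = 6·614 - 2613 = 1071.
Quantity traded falls to 315. At Q = 315 the demand price is (5227 - 315)/8 = 614 and the supply price is (2613 + 315)/6 = 488.
Deadweight loss = ½ · (614 - 488) · (747 - 315) = ½ · 126 · 432 = 27216.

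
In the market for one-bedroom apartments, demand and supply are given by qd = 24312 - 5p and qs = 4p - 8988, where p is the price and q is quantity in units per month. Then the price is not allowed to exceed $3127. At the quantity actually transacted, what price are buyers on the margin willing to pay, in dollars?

4158.4

Equilibrium: 24312 - 5p = 4p - 8988, so 33300 = 9p and p* = 3700, q* = 5812.
Since 3127 < 3700, the ceiling is binding.
At p = 3127: qd = 24312 - 5·3127 = 8677 and qs = 4·3127 - 8988 = 3520.
Only 3520 units reach the market. On the demand curve, the marginal buyer's willingness to pay at q = 3520 is (24312 - 3520)/5 = 4158.4.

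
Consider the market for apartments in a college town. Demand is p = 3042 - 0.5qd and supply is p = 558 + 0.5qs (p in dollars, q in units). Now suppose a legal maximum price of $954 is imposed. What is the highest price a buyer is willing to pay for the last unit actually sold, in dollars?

Rearranging demand gives qd = 6084 - 2p; rearranging supply gives qs = 2p - 1116. Setting quantity demanded equal to quantity supplied, 6084 - 2p = 2p - 1116, gives p* = 1800 and q* = 2484.
Because the ceiling (954) lies below the market-clearing price, it is binding.
At p = 954: qd = 6084 - 2·954 = 4176 and qs = 2·954 - 1116 = 792.
Only 792 units reach the market. On the demand curve, the marginal buyer's willingness to pay at q = 792 is (6084 - 792)/2 = 2646.

2646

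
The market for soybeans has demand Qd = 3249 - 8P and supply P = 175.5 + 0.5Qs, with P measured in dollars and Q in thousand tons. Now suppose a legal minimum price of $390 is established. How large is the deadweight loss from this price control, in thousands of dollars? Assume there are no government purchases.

18000

Rearranging supply gives Qs = 2P - 351. Equilibrium: 3249 - 8P = 2P - 351, so 3600 = 10P and P* = 360, Q* = 369.
Since 390 > 360, the floor is binding.
At P = 390: Qd = 3249 - 8·390 = 129 and Qs = 2·390 - 351 = 429.
Quantity traded falls to 129. At Q = 129 the demand price is (3249 - 129)/8 = 390 and the supply price is (351 + 129)/2 = 240.
Deadweight loss = ½ · (390 - 240) · (369 - 129) = ½ · 150 · 240 = 18000.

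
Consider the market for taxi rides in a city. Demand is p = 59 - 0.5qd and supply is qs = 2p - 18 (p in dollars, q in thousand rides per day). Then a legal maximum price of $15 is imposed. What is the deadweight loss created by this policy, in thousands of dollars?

722

Rearranging demand gives qd = 118 - 2p. Setting quantity demanded equal to quantity supplied, 118 - 2p = 2p - 18, gives p* = 34 and q* = 50.
The ceiling of 15 is below the equilibrium price 34, so it binds.
At p = 15: qd = 118 - 2·15 = 88 and qs = 2·15 - 18 = 12.
Quantity traded falls to 12. At q = 12 the demand price is (118 - 12)/2 = 53 and the supply price is (18 + 12)/2 = 15.
Deadweight loss = ½ · (53 - 15) · (50 - 12) = ½ · 38 · 38 = 722.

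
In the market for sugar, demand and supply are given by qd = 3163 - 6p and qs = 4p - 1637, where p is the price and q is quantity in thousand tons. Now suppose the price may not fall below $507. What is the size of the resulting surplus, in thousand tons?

Equilibrium: 3163 - 6p = 4p - 1637, so 4800 = 10p and p* = 480, q* = 283.
Since 507 > 480, the floor is binding.
At p = 507: qd = 3163 - 6·507 = 121 and qs = 4·507 - 1637 = 391.
Surplus = qs - qd = 391 - 121 = 270.

270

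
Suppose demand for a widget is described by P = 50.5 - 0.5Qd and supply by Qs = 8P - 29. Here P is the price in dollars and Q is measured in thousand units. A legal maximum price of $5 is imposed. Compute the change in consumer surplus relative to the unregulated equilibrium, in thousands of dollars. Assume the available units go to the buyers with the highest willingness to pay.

-936

Rearranging demand gives Qd = 101 - 2P. Setting quantity demanded equal to quantity supplied, 101 - 2P = 8P - 29, gives P* = 13 and Q* = 75.
Because the ceiling (5) lies below the market-clearing price, it is binding.
At P = 5: Qd = 101 - 2·5 = 91 and Qs = 8·5 - 29 = 11.
Consumer surplus without the control is ½ · (50.5 - 13) · 75 = 1406.25.
With the ceiling, 11 units are sold at 5 (assume they go to the highest-value buyers). The demand price at Q = 11 is 45, so CS = ½ · [(50.5 - 5) + (45 - 5)] · 11 = 470.25.
Change in consumer surplus = 470.25 - 1406.25 = -936.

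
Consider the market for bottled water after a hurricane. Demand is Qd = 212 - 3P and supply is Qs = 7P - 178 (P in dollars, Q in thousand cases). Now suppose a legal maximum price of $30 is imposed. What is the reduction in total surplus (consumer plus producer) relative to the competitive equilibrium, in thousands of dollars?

945

Without the control the market clears where 212 - 3P = 7P - 178, i.e. P* = 39 and Q* = 95.
The ceiling of 30 is below the equilibrium price 39, so it binds.
At P = 30: Qd = 212 - 3·30 = 122 and Qs = 7·30 - 178 = 32.
Quantity traded falls to 32. At Q = 32 the demand price is (212 - 32)/3 = 60 and the supply price is (178 + 32)/7 = 30.
Deadweight loss = ½ · (60 - 30) · (95 - 32) = ½ · 30 · 63 = 945.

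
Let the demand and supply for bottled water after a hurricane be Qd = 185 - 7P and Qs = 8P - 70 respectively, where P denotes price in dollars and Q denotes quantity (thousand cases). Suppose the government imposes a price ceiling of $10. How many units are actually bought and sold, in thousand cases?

10

In a free market, 185 - 7P = 8P - 70 gives the equilibrium P* = 17, Q* = 66.
The ceiling of 10 is below the equilibrium price 17, so it binds.
At P = 10: Qd = 185 - 7·10 = 115 and Qs = 8·10 - 70 = 10.
The quantity actually transacted is the short side, supply: 10.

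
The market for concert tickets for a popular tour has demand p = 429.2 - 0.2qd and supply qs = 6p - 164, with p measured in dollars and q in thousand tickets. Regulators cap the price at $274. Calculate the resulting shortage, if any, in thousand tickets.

0

Rearranging demand gives qd = 2146 - 5p. Equilibrium: 2146 - 5p = 6p - 164, so 2310 = 11p and p* = 210, q* = 1096.
The ceiling of 274 is above the equilibrium price 210, so it is not binding; the market clears at p* = 210, q* = 1096.
Since the control does not bind, there is no shortage.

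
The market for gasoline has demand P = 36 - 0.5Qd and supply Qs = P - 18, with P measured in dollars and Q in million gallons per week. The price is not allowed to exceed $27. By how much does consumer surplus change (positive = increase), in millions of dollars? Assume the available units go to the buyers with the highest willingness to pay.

24.75

Rearranging demand gives Qd = 72 - 2P. Without the control the market clears where 72 - 2P = P - 18, i.e. P* = 30 and Q* = 12.
Because the ceiling (27) lies below the market-clearing price, it is binding.
At P = 27: Qd = 72 - 2·27 = 18 and Qs = 27 - 18 = 9.
Consumer surplus without the control is ½ · (36 - 30) · 12 = 36.
With the ceiling, 9 units are sold at 27 (assume they go to the highest-value buyers). The demand price at Q = 9 is 31.5, so CS = ½ · [(36 - 27) + (31.5 - 27)] · 9 = 60.75.
Change in consumer surplus = 60.75 - 36 = 24.75.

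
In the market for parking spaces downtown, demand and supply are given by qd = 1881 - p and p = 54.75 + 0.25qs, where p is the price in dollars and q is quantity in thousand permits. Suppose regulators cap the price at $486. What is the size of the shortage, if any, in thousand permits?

0

Rearranging supply gives qs = 4p - 219. Setting quantity demanded equal to quantity supplied, 1881 - p = 4p - 219, gives p* = 420 and q* = 1461.
The ceiling of 486 is above the equilibrium price 420, so it is not binding; the market clears at p* = 420, q* = 1461.
Since the control does not bind, there is no shortage.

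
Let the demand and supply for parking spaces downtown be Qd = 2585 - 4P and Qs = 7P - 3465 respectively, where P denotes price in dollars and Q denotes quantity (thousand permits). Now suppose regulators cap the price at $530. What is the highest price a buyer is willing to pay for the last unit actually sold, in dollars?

585

Equilibrium: 2585 - 4P = 7P - 3465, so 6050 = 11P and P* = 550, Q* = 385.
Since 530 < 550, the ceiling is binding.
At P = 530: Qd = 2585 - 4·530 = 465 and Qs = 7·530 - 3465 = 245.
Only 245 units reach the market. On the demand curve, the marginal buyer's willingness to pay at Q = 245 is (2585 - 245)/4 = 585.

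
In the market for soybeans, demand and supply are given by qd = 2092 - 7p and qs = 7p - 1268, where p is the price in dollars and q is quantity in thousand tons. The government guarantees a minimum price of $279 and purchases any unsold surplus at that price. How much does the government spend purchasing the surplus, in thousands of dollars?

152334

In a free market, 2092 - 7p = 7p - 1268 gives the equilibrium p* = 240, q* = 412.
Since 279 > 240, the floor is binding.
At p = 279: qd = 2092 - 7·279 = 139 and qs = 7·279 - 1268 = 685.
Surplus = qs - qd = 546.
Government expenditure = surplus × support price = 546 × 279 = 152334.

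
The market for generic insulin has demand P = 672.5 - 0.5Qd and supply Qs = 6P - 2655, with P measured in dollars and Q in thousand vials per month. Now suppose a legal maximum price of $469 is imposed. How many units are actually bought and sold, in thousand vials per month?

Rearranging demand gives Qd = 1345 - 2P. Setting quantity demanded equal to quantity supplied, 1345 - 2P = 6P - 2655, gives P* = 500 and Q* = 345.
The ceiling of 469 is below the equilibrium price 500, so it binds.
At P = 469: Qd = 1345 - 2·469 = 407 and Qs = 6·469 - 2655 = 159.
The quantity actually transacted is the short side, supply: 159.

159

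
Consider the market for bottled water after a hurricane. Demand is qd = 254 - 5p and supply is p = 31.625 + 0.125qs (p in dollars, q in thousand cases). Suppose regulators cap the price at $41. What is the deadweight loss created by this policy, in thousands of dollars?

0

Rearranging supply gives qs = 8p - 253. Without the control the market clears where 254 - 5p = 8p - 253, i.e. p* = 39 and q* = 59.
Since 41 is above p* = 39, the ceiling does not bind and the free-market outcome prevails.
Since the control does not bind, no trades are prevented and deadweight loss is zero.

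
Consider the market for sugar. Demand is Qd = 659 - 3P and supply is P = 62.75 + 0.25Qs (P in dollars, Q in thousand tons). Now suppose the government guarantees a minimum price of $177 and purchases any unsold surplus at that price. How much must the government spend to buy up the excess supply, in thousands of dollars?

Rearranging supply gives Qs = 4P - 251. Setting quantity demanded equal to quantity supplied, 659 - 3P = 4P - 251, gives P* = 130 and Q* = 269.
Since 177 > 130, the floor is binding.
At P = 177: Qd = 659 - 3·177 = 128 and Qs = 4·177 - 251 = 457.
Surplus = Qs - Qd = 329.
Government expenditure = surplus × support price = 329 × 177 = 58233.

58233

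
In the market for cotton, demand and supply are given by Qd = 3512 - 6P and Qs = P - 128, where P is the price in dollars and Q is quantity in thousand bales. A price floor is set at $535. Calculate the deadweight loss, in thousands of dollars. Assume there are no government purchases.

4725

Setting quantity demanded equal to quantity supplied, 3512 - 6P = P - 128, gives P* = 520 and Q* = 392.
Because the floor (535) lies above the market-clearing price, it is binding.
At P = 535: Qd = 3512 - 6·535 = 302 and Qs = 535 - 128 = 407.
Quantity traded falls to 302. At Q = 302 the demand price is (3512 - 302)/6 = 535 and the supply price is 128 + 302 = 430.
Deadweight loss = ½ · (535 - 430) · (392 - 302) = ½ · 105 · 90 = 4725.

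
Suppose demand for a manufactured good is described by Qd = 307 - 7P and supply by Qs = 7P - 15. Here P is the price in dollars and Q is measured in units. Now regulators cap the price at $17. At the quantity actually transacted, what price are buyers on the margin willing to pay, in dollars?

29

Setting quantity demanded equal to quantity supplied, 307 - 7P = 7P - 15, gives P* = 23 and Q* = 146.
Since 17 < 23, the ceiling is binding.
At P = 17: Qd = 307 - 7·17 = 188 and Qs = 7·17 - 15 = 104.
Only 104 units reach the market. On the demand curve, the marginal buyer's willingness to pay at Q = 104 is (307 - 104)/7 = 29.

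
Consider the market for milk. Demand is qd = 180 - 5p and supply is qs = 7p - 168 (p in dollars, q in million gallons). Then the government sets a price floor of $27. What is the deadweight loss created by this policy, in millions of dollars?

Equilibrium: 180 - 5p = 7p - 168, so 348 = 12p and p* = 29, q* = 35.
Since 27 is below p* = 29, the floor does not bind and the free-market outcome prevails.
Since the control does not bind, no trades are prevented and deadweight loss is zero.

0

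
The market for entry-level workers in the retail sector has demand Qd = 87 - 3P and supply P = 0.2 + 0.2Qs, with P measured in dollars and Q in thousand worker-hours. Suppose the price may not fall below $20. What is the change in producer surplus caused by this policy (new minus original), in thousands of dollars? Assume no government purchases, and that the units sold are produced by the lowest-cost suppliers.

170.1

Rearranging supply gives Qs = 5P - 1. Setting quantity demanded equal to quantity supplied, 87 - 3P = 5P - 1, gives P* = 11 and Q* = 54.
Since 20 > 11, the floor is binding.
At P = 20: Qd = 87 - 3·20 = 27 and Qs = 5·20 - 1 = 99.
Producer surplus without the control is ½ · (11 - 0.2) · 54 = 291.6.
With the floor, 27 units are sold at 20. The supply price at Q = 27 is 5.6, so PS = ½ · [(20 - 0.2) + (20 - 5.6)] · 27 = 461.7.
Change in producer surplus = 461.7 - 291.6 = 170.1.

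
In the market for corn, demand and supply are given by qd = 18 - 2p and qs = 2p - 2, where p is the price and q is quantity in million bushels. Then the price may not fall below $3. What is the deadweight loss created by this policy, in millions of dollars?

Without the control the market clears where 18 - 2p = 2p - 2, i.e. p* = 5 and q* = 8.
The floor of 3 is below the equilibrium price 5, so it is not binding; the market clears at p* = 5, q* = 8.
Since the control does not bind, no trades are prevented and deadweight loss is zero.

0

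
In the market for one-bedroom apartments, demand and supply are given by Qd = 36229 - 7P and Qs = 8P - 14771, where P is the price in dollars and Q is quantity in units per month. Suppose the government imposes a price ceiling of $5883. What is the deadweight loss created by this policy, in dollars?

0

Setting quantity demanded equal to quantity supplied, 36229 - 7P = 8P - 14771, gives P* = 3400 and Q* = 12429.
Since 5883 is above P* = 3400, the ceiling does not bind and the free-market outcome prevails.
Since the control does not bind, no trades are prevented and deadweight loss is zero.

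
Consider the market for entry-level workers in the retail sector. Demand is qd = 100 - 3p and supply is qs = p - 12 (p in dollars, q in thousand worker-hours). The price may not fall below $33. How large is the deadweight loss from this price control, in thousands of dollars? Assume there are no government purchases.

Without the control the market clears where 100 - 3p = p - 12, i.e. p* = 28 and q* = 16.
Since 33 > 28, the floor is binding.
At p = 33: qd = 100 - 3·33 = 1 and qs = 33 - 12 = 21.
Quantity traded falls to 1. At q = 1 the demand price is (100 - 1)/3 = 33 and the supply price is 12 + 1 = 13.
Deadweight loss = ½ · (33 - 13) · (16 - 1) = ½ · 20 · 15 = 150.

150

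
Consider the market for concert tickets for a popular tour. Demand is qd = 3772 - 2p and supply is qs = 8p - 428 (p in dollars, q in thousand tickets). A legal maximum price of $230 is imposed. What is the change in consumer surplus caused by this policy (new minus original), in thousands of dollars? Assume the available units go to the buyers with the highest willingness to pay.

-309320

Equilibrium: 3772 - 2p = 8p - 428, so 4200 = 10p and p* = 420, q* = 2932.
Because the ceiling (230) lies below the market-clearing price, it is binding.
At p = 230: qd = 3772 - 2·230 = 3312 and qs = 8·230 - 428 = 1412.
Consumer surplus without the control is ½ · (1886 - 420) · 2932 = 2149156.
With the ceiling, 1412 units are sold at 230 (assume they go to the highest-value buyers). The demand price at q = 1412 is 1180, so CS = ½ · [(1886 - 230) + (1180 - 230)] · 1412 = 1839836.
Change in consumer surplus = 1839836 - 2149156 = -309320.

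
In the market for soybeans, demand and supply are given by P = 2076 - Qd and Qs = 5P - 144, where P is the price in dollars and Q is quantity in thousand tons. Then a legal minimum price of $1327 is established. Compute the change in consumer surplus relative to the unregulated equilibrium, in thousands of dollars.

-1174717.5

Rearranging demand gives Qd = 2076 - P. Without the control the market clears where 2076 - P = 5P - 144, i.e. P* = 370 and Q* = 1706.
Because the floor (1327) lies above the market-clearing price, it is binding.
At P = 1327: Qd = 2076 - 1327 = 749 and Qs = 5·1327 - 144 = 6491.
Consumer surplus without the control is ½ · (2076 - 370) · 1706 = 1455218.
With the floor, consumers buy 749 units at 1327, so CS = ½ · (2076 - 1327) · 749 = 280500.5.
Change in consumer surplus = 280500.5 - 1455218 = -1174717.5.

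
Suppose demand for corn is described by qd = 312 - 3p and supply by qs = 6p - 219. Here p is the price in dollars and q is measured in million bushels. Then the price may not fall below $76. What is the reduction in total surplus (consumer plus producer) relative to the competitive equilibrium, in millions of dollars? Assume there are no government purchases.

650.25

Setting quantity demanded equal to quantity supplied, 312 - 3p = 6p - 219, gives p* = 59 and q* = 135.
Since 76 > 59, the floor is binding.
At p = 76: qd = 312 - 3·76 = 84 and qs = 6·76 - 219 = 237.
Quantity traded falls to 84. At q = 84 the demand price is (312 - 84)/3 = 76 and the supply price is (219 + 84)/6 = 50.5.
Deadweight loss = ½ · (76 - 50.5) · (135 - 84) = ½ · 25.5 · 51 = 650.25.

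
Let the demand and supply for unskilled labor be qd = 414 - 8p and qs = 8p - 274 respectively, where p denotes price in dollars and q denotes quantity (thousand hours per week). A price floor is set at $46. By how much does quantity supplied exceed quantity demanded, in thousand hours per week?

48

Setting quantity demanded equal to quantity supplied, 414 - 8p = 8p - 274, gives p* = 43 and q* = 70.
Because the floor (46) lies above the market-clearing price, it is binding.
At p = 46: qd = 414 - 8·46 = 46 and qs = 8·46 - 274 = 94.
Surplus = qs - qd = 94 - 46 = 48.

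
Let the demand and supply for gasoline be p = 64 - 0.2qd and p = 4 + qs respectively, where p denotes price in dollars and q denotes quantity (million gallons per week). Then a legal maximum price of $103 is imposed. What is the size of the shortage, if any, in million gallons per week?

Rearranging demand gives qd = 320 - 5p; rearranging supply gives qs = p - 4. Setting quantity demanded equal to quantity supplied, 320 - 5p = p - 4, gives p* = 54 and q* = 50.
Since 103 is above p* = 54, the ceiling does not bind and the free-market outcome prevails.
Since the control does not bind, there is no shortage.

0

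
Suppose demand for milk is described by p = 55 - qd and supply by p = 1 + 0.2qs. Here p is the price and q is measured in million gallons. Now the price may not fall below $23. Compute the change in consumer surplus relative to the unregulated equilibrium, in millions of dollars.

-500.5

Rearranging demand gives qd = 55 - p; rearranging supply gives qs = 5p - 5. Equilibrium: 55 - p = 5p - 5, so 60 = 6p and p* = 10, q* = 45.
The floor of 23 is above the equilibrium price 10, so it binds.
At p = 23: qd = 55 - 23 = 32 and qs = 5·23 - 5 = 110.
Consumer surplus without the control is ½ · (55 - 10) · 45 = 1012.5.
With the floor, consumers buy 32 units at 23, so CS = ½ · (55 - 23) · 32 = 512.
Change in consumer surplus = 512 - 1012.5 = -500.5.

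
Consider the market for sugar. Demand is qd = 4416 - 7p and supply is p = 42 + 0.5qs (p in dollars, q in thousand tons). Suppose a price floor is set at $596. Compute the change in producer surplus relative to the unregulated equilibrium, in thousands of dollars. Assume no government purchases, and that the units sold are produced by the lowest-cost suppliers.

-89472

Rearranging supply gives qs = 2p - 84. In a free market, 4416 - 7p = 2p - 84 gives the equilibrium p* = 500, q* = 916.
The floor of 596 is above the equilibrium price 500, so it binds.
At p = 596: qd = 4416 - 7·596 = 244 and qs = 2·596 - 84 = 1108.
Producer surplus without the control is ½ · (500 - 42) · 916 = 209764.
With the floor, 244 units are sold at 596. The supply price at q = 244 is 164, so PS = ½ · [(596 - 42) + (596 - 164)] · 244 = 120292.
Change in producer surplus = 120292 - 209764 = -89472.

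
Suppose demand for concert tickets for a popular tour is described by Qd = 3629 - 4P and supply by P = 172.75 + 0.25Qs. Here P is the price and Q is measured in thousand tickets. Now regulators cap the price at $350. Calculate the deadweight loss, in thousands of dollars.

Rearranging supply gives Qs = 4P - 691. Equilibrium: 3629 - 4P = 4P - 691, so 4320 = 8P and P* = 540, Q* = 1469.
Because the ceiling (350) lies below the market-clearing price, it is binding.
At P = 350: Qd = 3629 - 4·350 = 2229 and Qs = 4·350 - 691 = 709.
Quantity traded falls to 709. At Q = 709 the demand price is (3629 - 709)/4 = 730 and the supply price is (691 + 709)/4 = 350.
Deadweight loss = ½ · (730 - 350) · (1469 - 709) = ½ · 380 · 760 = 144400.

144400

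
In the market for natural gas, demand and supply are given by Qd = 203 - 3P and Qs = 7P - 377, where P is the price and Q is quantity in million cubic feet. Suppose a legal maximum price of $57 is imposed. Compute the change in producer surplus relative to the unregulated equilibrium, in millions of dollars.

Without the control the market clears where 203 - 3P = 7P - 377, i.e. P* = 58 and Q* = 29.
Because the ceiling (57) lies below the market-clearing price, it is binding.
At P = 57: Qd = 203 - 3·57 = 32 and Qs = 7·57 - 377 = 22.
Producer surplus without the control is ½ · (58 - 377/7) · 29 = 841/14.
With the ceiling, producers sell 22 units at 57, so PS = ½ · (57 - 377/7) · 22 = 242/7.
Change in producer surplus = 242/7 - 841/14 = -25.5.

-25.5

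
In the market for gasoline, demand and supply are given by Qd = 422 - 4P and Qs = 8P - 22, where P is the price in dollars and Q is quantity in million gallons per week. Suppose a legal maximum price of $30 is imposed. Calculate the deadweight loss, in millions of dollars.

Without the control the market clears where 422 - 4P = 8P - 22, i.e. P* = 37 and Q* = 274.
The ceiling of 30 is below the equilibrium price 37, so it binds.
At P = 30: Qd = 422 - 4·30 = 302 and Qs = 8·30 - 22 = 218.
Quantity traded falls to 218. At Q = 218 the demand price is (422 - 218)/4 = 51 and the supply price is (22 + 218)/8 = 30.
Deadweight loss = ½ · (51 - 30) · (274 - 218) = ½ · 21 · 56 = 588.

588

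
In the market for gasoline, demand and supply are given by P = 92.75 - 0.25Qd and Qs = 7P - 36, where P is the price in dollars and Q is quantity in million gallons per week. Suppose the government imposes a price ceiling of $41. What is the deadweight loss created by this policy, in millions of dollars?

0

Rearranging demand gives Qd = 371 - 4P. Equilibrium: 371 - 4P = 7P - 36, so 407 = 11P and P* = 37, Q* = 223.
The ceiling of 41 is above the equilibrium price 37, so it is not binding; the market clears at P* = 37, Q* = 223.
Since the control does not bind, no trades are prevented and deadweight loss is zero.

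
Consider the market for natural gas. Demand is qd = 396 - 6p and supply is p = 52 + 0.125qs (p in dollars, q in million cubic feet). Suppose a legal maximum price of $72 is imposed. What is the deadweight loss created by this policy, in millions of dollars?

Rearranging supply gives qs = 8p - 416. In a free market, 396 - 6p = 8p - 416 gives the equilibrium p* = 58, q* = 48.
Since 72 is above p* = 58, the ceiling does not bind and the free-market outcome prevails.
Since the control does not bind, no trades are prevented and deadweight loss is zero.

0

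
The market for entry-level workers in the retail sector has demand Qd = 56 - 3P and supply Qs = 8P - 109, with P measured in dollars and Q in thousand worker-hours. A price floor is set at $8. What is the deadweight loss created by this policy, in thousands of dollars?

0

In a free market, 56 - 3P = 8P - 109 gives the equilibrium P* = 15, Q* = 11.
The floor of 8 is below the equilibrium price 15, so it is not binding; the market clears at P* = 15, Q* = 11.
Since the control does not bind, no trades are prevented and deadweight loss is zero.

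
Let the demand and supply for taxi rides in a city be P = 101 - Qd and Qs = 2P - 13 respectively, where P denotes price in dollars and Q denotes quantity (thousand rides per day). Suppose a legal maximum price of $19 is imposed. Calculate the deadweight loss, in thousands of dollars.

1083

Rearranging demand gives Qd = 101 - P. In a free market, 101 - P = 2P - 13 gives the equilibrium P* = 38, Q* = 63.
Since 19 < 38, the ceiling is binding.
At P = 19: Qd = 101 - 19 = 82 and Qs = 2·19 - 13 = 25.
Quantity traded falls to 25. At Q = 25 the demand price is 101 - 25 = 76 and the supply price is (13 + 25)/2 = 19.
Deadweight loss = ½ · (76 - 19) · (63 - 25) = ½ · 57 · 38 = 1083.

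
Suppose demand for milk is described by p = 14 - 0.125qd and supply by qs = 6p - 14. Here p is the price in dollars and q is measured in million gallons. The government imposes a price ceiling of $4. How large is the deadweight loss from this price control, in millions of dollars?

131.25

Rearranging demand gives qd = 112 - 8p. Equilibrium: 112 - 8p = 6p - 14, so 126 = 14p and p* = 9, q* = 40.
Because the ceiling (4) lies below the market-clearing price, it is binding.
At p = 4: qd = 112 - 8·4 = 80 and qs = 6·4 - 14 = 10.
Quantity traded falls to 10. At q = 10 the demand price is (112 - 10)/8 = 12.75 and the supply price is (14 + 10)/6 = 4.
Deadweight loss = ½ · (12.75 - 4) · (40 - 10) = ½ · 8.75 · 30 = 131.25.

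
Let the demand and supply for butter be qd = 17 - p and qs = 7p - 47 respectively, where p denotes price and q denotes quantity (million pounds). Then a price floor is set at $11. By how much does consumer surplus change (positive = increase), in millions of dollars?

-22.5

Setting quantity demanded equal to quantity supplied, 17 - p = 7p - 47, gives p* = 8 and q* = 9.
Since 11 > 8, the floor is binding.
At p = 11: qd = 17 - 11 = 6 and qs = 7·11 - 47 = 30.
Consumer surplus without the control is ½ · (17 - 8) · 9 = 40.5.
With the floor, consumers buy 6 units at 11, so CS = ½ · (17 - 11) · 6 = 18.
Change in consumer surplus = 18 - 40.5 = -22.5.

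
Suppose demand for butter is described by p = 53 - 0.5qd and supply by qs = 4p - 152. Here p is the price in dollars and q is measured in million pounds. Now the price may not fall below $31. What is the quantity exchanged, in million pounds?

20

Rearranging demand gives qd = 106 - 2p. Setting quantity demanded equal to quantity supplied, 106 - 2p = 4p - 152, gives p* = 43 and q* = 20.
The floor of 31 is below the equilibrium price 43, so it is not binding; the market clears at p* = 43, q* = 20.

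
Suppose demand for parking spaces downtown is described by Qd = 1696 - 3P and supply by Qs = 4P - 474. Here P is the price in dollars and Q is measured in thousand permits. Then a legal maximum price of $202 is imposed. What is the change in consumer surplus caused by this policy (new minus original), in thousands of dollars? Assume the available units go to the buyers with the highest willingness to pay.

4968

Setting quantity demanded equal to quantity supplied, 1696 - 3P = 4P - 474, gives P* = 310 and Q* = 766.
Since 202 < 310, the ceiling is binding.
At P = 202: Qd = 1696 - 3·202 = 1090 and Qs = 4·202 - 474 = 334.
Consumer surplus without the control is ½ · (1696/3 - 310) · 766 = 293378/3.
With the ceiling, 334 units are sold at 202 (assume they go to the highest-value buyers). The demand price at Q = 334 is 454, so CS = ½ · [(1696/3 - 202) + (454 - 202)] · 334 = 308282/3.
Change in consumer surplus = 308282/3 - 293378/3 = 4968.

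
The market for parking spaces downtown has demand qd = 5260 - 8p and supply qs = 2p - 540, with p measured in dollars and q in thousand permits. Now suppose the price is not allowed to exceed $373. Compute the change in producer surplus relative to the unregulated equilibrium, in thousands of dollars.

Setting quantity demanded equal to quantity supplied, 5260 - 8p = 2p - 540, gives p* = 580 and q* = 620.
Since 373 < 580, the ceiling is binding.
At p = 373: qd = 5260 - 8·373 = 2276 and qs = 2·373 - 540 = 206.
Producer surplus without the control is ½ · (580 - 270) · 620 = 96100.
With the ceiling, producers sell 206 units at 373, so PS = ½ · (373 - 270) · 206 = 10609.
Change in producer surplus = 10609 - 96100 = -85491.

-85491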